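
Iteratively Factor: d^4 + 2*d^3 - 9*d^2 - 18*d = (d)*(d^3 + 2*d^2 - 9*d - 18) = d*(d - 3)*(d^2 + 5*d + 6) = d*(d - 3)*(d + 2)*(d + 3)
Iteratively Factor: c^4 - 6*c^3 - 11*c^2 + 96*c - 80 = (c + 4)*(c^3 - 10*c^2 + 29*c - 20) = (c - 4)*(c + 4)*(c^2 - 6*c + 5) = (c - 4)*(c - 1)*(c + 4)*(c - 5)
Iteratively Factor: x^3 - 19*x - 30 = (x - 5)*(x^2 + 5*x + 6) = (x - 5)*(x + 2)*(x + 3)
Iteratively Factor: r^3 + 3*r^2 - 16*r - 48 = (r + 3)*(r^2 - 16) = (r - 4)*(r + 3)*(r + 4)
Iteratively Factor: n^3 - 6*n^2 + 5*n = (n)*(n^2 - 6*n + 5) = n*(n - 5)*(n - 1)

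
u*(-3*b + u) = -3*b*u + u^2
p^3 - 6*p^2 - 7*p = p*(p - 7)*(p + 1)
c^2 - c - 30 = (c - 6)*(c + 5)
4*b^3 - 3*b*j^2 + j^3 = (-2*b + j)^2*(b + j)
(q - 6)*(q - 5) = q^2 - 11*q + 30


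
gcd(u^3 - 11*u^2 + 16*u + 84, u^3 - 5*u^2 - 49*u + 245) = u - 7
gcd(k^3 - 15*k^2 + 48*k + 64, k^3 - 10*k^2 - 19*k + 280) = k - 8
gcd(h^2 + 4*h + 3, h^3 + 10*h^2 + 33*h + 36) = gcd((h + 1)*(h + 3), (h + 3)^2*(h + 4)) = h + 3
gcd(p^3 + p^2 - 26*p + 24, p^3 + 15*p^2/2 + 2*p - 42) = p + 6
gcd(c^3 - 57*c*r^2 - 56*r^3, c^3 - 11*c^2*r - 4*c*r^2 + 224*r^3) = -c + 8*r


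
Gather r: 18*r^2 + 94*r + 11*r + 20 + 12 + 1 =18*r^2 + 105*r + 33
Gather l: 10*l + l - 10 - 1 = 11*l - 11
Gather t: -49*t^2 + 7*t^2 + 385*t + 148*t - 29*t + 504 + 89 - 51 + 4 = -42*t^2 + 504*t + 546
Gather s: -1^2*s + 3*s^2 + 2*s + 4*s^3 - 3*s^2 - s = 4*s^3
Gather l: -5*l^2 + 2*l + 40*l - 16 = -5*l^2 + 42*l - 16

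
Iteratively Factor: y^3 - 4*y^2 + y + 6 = (y - 2)*(y^2 - 2*y - 3) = (y - 3)*(y - 2)*(y + 1)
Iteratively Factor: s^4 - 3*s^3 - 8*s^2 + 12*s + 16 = (s - 2)*(s^3 - s^2 - 10*s - 8) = (s - 2)*(s + 2)*(s^2 - 3*s - 4) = (s - 2)*(s + 1)*(s + 2)*(s - 4)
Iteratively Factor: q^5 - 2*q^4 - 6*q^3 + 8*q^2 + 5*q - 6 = (q + 2)*(q^4 - 4*q^3 + 2*q^2 + 4*q - 3) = (q - 1)*(q + 2)*(q^3 - 3*q^2 - q + 3) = (q - 3)*(q - 1)*(q + 2)*(q^2 - 1) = (q - 3)*(q - 1)*(q + 1)*(q + 2)*(q - 1)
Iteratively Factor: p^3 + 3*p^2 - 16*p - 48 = (p + 3)*(p^2 - 16) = (p + 3)*(p + 4)*(p - 4)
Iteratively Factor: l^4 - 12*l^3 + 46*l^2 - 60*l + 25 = (l - 1)*(l^3 - 11*l^2 + 35*l - 25) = (l - 5)*(l - 1)*(l^2 - 6*l + 5) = (l - 5)^2*(l - 1)*(l - 1)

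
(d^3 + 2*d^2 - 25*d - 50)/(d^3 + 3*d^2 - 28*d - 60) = (d + 5)/(d + 6)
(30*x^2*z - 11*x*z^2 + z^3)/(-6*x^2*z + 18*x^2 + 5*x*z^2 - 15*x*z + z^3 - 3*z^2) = z*(-30*x^2 + 11*x*z - z^2)/(6*x^2*z - 18*x^2 - 5*x*z^2 + 15*x*z - z^3 + 3*z^2)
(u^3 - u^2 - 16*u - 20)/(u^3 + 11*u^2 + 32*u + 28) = (u - 5)/(u + 7)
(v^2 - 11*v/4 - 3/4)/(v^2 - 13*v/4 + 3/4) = (4*v + 1)/(4*v - 1)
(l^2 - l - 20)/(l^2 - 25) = (l + 4)/(l + 5)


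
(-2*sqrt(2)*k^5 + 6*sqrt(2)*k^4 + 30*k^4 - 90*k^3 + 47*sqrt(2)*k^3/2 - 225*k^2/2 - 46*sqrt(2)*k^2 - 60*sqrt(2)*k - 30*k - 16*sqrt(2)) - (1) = -2*sqrt(2)*k^5 + 6*sqrt(2)*k^4 + 30*k^4 - 90*k^3 + 47*sqrt(2)*k^3/2 - 225*k^2/2 - 46*sqrt(2)*k^2 - 60*sqrt(2)*k - 30*k - 16*sqrt(2) - 1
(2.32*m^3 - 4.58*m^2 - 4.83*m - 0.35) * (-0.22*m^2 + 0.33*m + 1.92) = -0.5104*m^5 + 1.7732*m^4 + 4.0056*m^3 - 10.3105*m^2 - 9.3891*m - 0.672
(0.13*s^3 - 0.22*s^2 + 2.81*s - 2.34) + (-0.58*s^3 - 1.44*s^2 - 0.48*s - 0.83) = -0.45*s^3 - 1.66*s^2 + 2.33*s - 3.17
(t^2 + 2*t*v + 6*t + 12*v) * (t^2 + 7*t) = t^4 + 2*t^3*v + 13*t^3 + 26*t^2*v + 42*t^2 + 84*t*v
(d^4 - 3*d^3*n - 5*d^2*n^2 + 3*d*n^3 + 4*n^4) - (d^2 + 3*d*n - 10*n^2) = d^4 - 3*d^3*n - 5*d^2*n^2 - d^2 + 3*d*n^3 - 3*d*n + 4*n^4 + 10*n^2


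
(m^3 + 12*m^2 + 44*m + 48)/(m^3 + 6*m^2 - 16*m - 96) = (m + 2)/(m - 4)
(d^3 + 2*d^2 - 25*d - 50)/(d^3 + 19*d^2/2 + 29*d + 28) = 2*(d^2 - 25)/(2*d^2 + 15*d + 28)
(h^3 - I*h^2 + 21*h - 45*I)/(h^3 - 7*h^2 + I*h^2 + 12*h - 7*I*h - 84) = (h^2 + 2*I*h + 15)/(h^2 + h*(-7 + 4*I) - 28*I)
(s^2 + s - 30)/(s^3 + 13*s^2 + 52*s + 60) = (s - 5)/(s^2 + 7*s + 10)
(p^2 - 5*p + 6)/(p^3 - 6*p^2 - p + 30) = (p - 2)/(p^2 - 3*p - 10)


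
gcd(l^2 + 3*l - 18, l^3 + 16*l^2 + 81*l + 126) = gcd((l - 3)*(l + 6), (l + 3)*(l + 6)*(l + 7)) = l + 6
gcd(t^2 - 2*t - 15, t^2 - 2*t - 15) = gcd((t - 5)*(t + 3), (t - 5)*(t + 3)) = t^2 - 2*t - 15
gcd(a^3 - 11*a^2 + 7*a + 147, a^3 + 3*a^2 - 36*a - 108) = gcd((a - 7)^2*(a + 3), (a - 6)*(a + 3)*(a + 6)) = a + 3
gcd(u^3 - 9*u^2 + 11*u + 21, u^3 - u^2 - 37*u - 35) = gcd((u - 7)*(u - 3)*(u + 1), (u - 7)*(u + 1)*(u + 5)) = u^2 - 6*u - 7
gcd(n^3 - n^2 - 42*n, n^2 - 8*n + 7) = n - 7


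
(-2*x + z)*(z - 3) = -2*x*z + 6*x + z^2 - 3*z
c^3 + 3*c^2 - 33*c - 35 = (c - 5)*(c + 1)*(c + 7)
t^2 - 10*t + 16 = (t - 8)*(t - 2)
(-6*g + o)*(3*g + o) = -18*g^2 - 3*g*o + o^2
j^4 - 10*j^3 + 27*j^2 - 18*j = j*(j - 6)*(j - 3)*(j - 1)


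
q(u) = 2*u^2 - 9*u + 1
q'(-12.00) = -57.00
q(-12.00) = 397.00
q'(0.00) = -9.00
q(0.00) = 1.00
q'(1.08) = -4.68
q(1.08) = -6.39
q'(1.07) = -4.72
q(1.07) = -6.34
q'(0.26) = -7.96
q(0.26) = -1.20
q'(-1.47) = -14.88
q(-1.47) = 18.55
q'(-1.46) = -14.84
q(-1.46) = 18.40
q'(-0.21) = -9.84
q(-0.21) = 2.98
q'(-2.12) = -17.48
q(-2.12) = 29.07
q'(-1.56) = -15.24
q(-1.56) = 19.91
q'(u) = 4*u - 9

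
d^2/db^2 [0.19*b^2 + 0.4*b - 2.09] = 0.380000000000000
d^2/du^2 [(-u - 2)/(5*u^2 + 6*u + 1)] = 2*(-4*(u + 2)*(5*u + 3)^2 + (15*u + 16)*(5*u^2 + 6*u + 1))/(5*u^2 + 6*u + 1)^3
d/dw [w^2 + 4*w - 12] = 2*w + 4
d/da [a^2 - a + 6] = 2*a - 1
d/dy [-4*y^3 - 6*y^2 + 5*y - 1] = -12*y^2 - 12*y + 5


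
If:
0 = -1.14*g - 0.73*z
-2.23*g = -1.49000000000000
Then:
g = 0.67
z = -1.04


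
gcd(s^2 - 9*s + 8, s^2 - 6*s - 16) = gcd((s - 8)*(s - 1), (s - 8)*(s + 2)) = s - 8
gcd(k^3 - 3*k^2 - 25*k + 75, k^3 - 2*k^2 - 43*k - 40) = k + 5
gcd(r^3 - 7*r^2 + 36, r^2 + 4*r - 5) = 1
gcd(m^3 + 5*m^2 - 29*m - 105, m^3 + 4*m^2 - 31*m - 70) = m^2 + 2*m - 35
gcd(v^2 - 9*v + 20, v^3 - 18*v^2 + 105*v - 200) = v - 5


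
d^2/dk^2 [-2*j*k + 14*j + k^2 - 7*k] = 2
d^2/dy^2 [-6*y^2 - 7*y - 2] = -12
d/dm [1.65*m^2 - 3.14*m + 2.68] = 3.3*m - 3.14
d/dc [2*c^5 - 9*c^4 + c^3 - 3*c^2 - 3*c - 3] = 10*c^4 - 36*c^3 + 3*c^2 - 6*c - 3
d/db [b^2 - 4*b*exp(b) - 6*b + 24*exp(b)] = -4*b*exp(b) + 2*b + 20*exp(b) - 6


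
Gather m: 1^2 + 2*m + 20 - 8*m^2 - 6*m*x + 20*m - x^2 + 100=-8*m^2 + m*(22 - 6*x) - x^2 + 121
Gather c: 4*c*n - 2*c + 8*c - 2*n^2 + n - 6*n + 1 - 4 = c*(4*n + 6) - 2*n^2 - 5*n - 3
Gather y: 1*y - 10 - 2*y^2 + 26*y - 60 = -2*y^2 + 27*y - 70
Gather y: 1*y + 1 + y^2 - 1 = y^2 + y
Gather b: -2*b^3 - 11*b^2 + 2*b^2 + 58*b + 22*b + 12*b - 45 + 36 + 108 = -2*b^3 - 9*b^2 + 92*b + 99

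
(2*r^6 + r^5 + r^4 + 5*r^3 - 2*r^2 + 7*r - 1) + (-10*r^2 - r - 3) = 2*r^6 + r^5 + r^4 + 5*r^3 - 12*r^2 + 6*r - 4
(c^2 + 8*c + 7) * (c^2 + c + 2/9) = c^4 + 9*c^3 + 137*c^2/9 + 79*c/9 + 14/9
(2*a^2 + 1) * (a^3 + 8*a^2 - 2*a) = 2*a^5 + 16*a^4 - 3*a^3 + 8*a^2 - 2*a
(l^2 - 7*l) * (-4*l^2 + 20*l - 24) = -4*l^4 + 48*l^3 - 164*l^2 + 168*l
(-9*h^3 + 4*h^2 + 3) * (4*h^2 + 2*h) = -36*h^5 - 2*h^4 + 8*h^3 + 12*h^2 + 6*h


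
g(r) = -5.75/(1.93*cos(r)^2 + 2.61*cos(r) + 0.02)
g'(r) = -5.75*(3.86*sin(r)*cos(r) + 2.61*sin(r))/(1.93*cos(r)^2 + 2.61*cos(r) + 0.02)^2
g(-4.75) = -47.57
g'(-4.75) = -1083.59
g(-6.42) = -1.28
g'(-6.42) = 0.25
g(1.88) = 9.66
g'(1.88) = -22.17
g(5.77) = -1.53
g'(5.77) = 1.19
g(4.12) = 6.88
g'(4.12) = 3.11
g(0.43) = -1.44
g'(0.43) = -0.92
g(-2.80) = 7.92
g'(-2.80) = -3.76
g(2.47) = 6.84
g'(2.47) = 2.09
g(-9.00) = 7.61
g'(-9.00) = -3.76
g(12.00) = -1.60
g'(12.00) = 1.40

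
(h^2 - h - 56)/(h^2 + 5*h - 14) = (h - 8)/(h - 2)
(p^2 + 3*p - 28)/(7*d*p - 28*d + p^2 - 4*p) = (p + 7)/(7*d + p)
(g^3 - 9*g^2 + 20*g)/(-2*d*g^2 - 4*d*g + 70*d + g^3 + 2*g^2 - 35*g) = g*(4 - g)/(2*d*g + 14*d - g^2 - 7*g)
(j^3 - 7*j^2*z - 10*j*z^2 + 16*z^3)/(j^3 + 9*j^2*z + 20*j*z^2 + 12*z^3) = (j^2 - 9*j*z + 8*z^2)/(j^2 + 7*j*z + 6*z^2)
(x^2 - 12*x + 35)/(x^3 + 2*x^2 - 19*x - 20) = (x^2 - 12*x + 35)/(x^3 + 2*x^2 - 19*x - 20)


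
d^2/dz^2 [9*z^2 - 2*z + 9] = 18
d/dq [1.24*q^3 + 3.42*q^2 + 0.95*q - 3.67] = 3.72*q^2 + 6.84*q + 0.95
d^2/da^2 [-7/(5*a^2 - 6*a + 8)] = 14*(25*a^2 - 30*a - 4*(5*a - 3)^2 + 40)/(5*a^2 - 6*a + 8)^3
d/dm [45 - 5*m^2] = -10*m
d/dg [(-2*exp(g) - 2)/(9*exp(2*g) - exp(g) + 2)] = 2*((exp(g) + 1)*(18*exp(g) - 1) - 9*exp(2*g) + exp(g) - 2)*exp(g)/(9*exp(2*g) - exp(g) + 2)^2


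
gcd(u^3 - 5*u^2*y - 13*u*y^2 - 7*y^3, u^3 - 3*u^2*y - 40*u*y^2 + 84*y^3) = -u + 7*y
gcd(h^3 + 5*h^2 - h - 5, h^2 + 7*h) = 1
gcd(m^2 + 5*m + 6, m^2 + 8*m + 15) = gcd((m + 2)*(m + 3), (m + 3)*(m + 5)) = m + 3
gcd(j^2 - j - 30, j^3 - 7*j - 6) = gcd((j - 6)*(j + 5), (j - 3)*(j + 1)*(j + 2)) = 1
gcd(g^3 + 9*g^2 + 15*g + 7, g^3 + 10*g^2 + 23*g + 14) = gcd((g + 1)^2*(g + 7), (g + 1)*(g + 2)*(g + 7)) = g^2 + 8*g + 7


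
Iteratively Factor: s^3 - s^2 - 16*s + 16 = (s - 1)*(s^2 - 16) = (s - 1)*(s + 4)*(s - 4)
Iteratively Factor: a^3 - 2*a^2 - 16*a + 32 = (a - 4)*(a^2 + 2*a - 8) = (a - 4)*(a - 2)*(a + 4)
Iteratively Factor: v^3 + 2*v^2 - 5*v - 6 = (v + 1)*(v^2 + v - 6) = (v - 2)*(v + 1)*(v + 3)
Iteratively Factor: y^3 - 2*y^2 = (y - 2)*(y^2) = y*(y - 2)*(y)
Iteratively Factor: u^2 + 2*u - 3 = (u + 3)*(u - 1)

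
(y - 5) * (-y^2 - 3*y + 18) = -y^3 + 2*y^2 + 33*y - 90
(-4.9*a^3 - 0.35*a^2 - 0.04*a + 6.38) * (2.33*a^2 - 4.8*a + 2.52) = -11.417*a^5 + 22.7045*a^4 - 10.7612*a^3 + 14.1754*a^2 - 30.7248*a + 16.0776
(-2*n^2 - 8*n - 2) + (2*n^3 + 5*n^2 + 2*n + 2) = 2*n^3 + 3*n^2 - 6*n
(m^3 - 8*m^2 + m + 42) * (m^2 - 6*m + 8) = m^5 - 14*m^4 + 57*m^3 - 28*m^2 - 244*m + 336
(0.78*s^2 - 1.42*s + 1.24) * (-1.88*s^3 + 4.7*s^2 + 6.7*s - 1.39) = -1.4664*s^5 + 6.3356*s^4 - 3.7792*s^3 - 4.7702*s^2 + 10.2818*s - 1.7236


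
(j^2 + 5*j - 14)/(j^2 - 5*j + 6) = (j + 7)/(j - 3)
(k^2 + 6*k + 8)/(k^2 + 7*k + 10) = (k + 4)/(k + 5)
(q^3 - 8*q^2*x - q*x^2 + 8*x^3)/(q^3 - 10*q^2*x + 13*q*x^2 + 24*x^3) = (-q + x)/(-q + 3*x)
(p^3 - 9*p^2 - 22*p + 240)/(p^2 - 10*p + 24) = (p^2 - 3*p - 40)/(p - 4)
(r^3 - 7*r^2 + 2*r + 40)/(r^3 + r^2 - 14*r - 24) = (r - 5)/(r + 3)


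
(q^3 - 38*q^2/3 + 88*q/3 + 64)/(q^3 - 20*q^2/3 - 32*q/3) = (q - 6)/q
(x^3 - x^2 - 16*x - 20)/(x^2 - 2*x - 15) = (x^2 + 4*x + 4)/(x + 3)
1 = 1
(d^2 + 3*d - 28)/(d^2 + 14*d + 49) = (d - 4)/(d + 7)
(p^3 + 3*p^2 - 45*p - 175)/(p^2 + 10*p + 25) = p - 7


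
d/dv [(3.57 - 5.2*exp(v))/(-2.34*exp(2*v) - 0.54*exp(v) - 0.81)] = (-12.168*exp(2*v) + 16.7076*exp(v) + 6.1398)*exp(v)/(5.4756*exp(4*v) + 2.5272*exp(3*v) + 4.0824*exp(2*v) + 0.8748*exp(v) + 0.6561)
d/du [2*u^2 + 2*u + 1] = 4*u + 2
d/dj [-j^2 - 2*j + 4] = -2*j - 2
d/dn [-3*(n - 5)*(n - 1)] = 18 - 6*n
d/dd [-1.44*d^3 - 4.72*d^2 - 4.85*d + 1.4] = -4.32*d^2 - 9.44*d - 4.85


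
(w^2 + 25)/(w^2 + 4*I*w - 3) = (w^2 + 25)/(w^2 + 4*I*w - 3)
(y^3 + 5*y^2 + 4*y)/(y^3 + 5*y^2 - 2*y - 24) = y*(y + 1)/(y^2 + y - 6)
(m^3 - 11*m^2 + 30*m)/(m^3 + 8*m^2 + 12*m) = (m^2 - 11*m + 30)/(m^2 + 8*m + 12)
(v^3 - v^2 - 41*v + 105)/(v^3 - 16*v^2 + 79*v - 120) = (v + 7)/(v - 8)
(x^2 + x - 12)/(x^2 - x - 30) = (-x^2 - x + 12)/(-x^2 + x + 30)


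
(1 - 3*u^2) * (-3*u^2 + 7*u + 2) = 9*u^4 - 21*u^3 - 9*u^2 + 7*u + 2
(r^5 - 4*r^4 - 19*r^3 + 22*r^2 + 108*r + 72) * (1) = r^5 - 4*r^4 - 19*r^3 + 22*r^2 + 108*r + 72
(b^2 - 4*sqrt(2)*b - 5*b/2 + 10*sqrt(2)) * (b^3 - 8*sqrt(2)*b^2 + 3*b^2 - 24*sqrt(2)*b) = b^5 - 12*sqrt(2)*b^4 + b^4/2 - 6*sqrt(2)*b^3 + 113*b^3/2 + 32*b^2 + 90*sqrt(2)*b^2 - 480*b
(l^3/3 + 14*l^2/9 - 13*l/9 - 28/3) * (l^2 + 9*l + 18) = l^5/3 + 41*l^4/9 + 167*l^3/9 + 17*l^2/3 - 110*l - 168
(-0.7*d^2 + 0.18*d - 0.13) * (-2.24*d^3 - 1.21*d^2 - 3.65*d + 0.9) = 1.568*d^5 + 0.4438*d^4 + 2.6284*d^3 - 1.1297*d^2 + 0.6365*d - 0.117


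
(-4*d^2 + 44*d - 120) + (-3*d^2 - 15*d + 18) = -7*d^2 + 29*d - 102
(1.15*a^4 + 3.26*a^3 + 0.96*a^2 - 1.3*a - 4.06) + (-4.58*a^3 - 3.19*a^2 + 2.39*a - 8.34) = 1.15*a^4 - 1.32*a^3 - 2.23*a^2 + 1.09*a - 12.4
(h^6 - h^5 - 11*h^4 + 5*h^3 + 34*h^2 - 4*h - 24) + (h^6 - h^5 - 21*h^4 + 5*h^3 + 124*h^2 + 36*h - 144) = 2*h^6 - 2*h^5 - 32*h^4 + 10*h^3 + 158*h^2 + 32*h - 168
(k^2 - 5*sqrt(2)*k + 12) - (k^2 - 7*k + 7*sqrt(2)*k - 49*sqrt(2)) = -12*sqrt(2)*k + 7*k + 12 + 49*sqrt(2)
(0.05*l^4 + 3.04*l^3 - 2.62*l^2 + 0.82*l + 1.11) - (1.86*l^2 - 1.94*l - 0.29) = 0.05*l^4 + 3.04*l^3 - 4.48*l^2 + 2.76*l + 1.4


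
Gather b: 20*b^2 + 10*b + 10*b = 20*b^2 + 20*b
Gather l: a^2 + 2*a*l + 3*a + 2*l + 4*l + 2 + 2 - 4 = a^2 + 3*a + l*(2*a + 6)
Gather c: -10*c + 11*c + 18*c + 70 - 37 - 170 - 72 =19*c - 209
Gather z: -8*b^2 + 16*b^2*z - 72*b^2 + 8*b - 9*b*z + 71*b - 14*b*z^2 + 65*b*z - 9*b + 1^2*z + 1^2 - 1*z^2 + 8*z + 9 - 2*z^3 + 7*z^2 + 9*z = -80*b^2 + 70*b - 2*z^3 + z^2*(6 - 14*b) + z*(16*b^2 + 56*b + 18) + 10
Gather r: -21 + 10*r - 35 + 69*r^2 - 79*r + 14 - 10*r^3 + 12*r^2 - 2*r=-10*r^3 + 81*r^2 - 71*r - 42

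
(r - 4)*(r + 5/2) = r^2 - 3*r/2 - 10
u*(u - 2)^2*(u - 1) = u^4 - 5*u^3 + 8*u^2 - 4*u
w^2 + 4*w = w*(w + 4)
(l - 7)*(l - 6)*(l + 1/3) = l^3 - 38*l^2/3 + 113*l/3 + 14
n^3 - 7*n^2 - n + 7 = (n - 7)*(n - 1)*(n + 1)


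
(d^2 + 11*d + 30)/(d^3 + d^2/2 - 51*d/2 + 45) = 2*(d + 5)/(2*d^2 - 11*d + 15)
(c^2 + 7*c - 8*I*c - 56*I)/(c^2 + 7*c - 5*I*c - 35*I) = (c - 8*I)/(c - 5*I)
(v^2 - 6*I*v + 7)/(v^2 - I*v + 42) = (v + I)/(v + 6*I)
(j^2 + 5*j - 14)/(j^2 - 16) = (j^2 + 5*j - 14)/(j^2 - 16)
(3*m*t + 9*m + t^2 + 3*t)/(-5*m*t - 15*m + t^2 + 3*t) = (3*m + t)/(-5*m + t)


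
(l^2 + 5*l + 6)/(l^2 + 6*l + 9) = (l + 2)/(l + 3)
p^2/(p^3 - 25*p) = p/(p^2 - 25)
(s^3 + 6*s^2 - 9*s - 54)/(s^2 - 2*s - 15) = (s^2 + 3*s - 18)/(s - 5)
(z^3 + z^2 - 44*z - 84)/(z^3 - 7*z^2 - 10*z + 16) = (z^2 - z - 42)/(z^2 - 9*z + 8)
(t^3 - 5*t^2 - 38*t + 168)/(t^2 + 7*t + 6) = (t^2 - 11*t + 28)/(t + 1)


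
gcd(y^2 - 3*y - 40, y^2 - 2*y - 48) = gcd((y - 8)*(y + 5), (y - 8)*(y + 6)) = y - 8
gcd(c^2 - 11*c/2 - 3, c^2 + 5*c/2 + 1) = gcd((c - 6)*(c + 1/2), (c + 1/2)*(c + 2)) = c + 1/2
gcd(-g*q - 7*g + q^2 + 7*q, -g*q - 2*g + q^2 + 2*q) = -g + q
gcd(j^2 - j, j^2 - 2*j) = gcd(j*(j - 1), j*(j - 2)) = j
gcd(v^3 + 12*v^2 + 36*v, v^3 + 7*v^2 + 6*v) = v^2 + 6*v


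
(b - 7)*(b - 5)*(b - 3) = b^3 - 15*b^2 + 71*b - 105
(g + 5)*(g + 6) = g^2 + 11*g + 30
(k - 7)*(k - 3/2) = k^2 - 17*k/2 + 21/2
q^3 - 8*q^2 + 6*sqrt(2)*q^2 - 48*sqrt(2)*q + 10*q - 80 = (q - 8)*(q + sqrt(2))*(q + 5*sqrt(2))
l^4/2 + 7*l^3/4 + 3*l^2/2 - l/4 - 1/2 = (l/2 + 1)*(l - 1/2)*(l + 1)^2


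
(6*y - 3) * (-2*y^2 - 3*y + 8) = -12*y^3 - 12*y^2 + 57*y - 24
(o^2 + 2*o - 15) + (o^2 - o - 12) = 2*o^2 + o - 27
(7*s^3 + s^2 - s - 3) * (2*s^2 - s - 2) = 14*s^5 - 5*s^4 - 17*s^3 - 7*s^2 + 5*s + 6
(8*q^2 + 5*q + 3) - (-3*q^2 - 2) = 11*q^2 + 5*q + 5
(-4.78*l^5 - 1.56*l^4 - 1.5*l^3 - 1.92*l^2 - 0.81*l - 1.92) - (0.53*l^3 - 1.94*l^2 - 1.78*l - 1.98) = -4.78*l^5 - 1.56*l^4 - 2.03*l^3 + 0.02*l^2 + 0.97*l + 0.0600000000000001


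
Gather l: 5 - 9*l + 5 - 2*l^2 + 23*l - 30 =-2*l^2 + 14*l - 20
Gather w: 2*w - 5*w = -3*w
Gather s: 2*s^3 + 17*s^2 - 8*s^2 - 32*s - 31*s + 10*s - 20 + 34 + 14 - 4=2*s^3 + 9*s^2 - 53*s + 24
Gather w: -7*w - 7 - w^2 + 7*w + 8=1 - w^2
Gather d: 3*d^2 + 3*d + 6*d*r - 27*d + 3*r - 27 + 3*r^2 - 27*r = 3*d^2 + d*(6*r - 24) + 3*r^2 - 24*r - 27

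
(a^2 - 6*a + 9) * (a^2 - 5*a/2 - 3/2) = a^4 - 17*a^3/2 + 45*a^2/2 - 27*a/2 - 27/2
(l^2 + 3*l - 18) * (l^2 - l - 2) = l^4 + 2*l^3 - 23*l^2 + 12*l + 36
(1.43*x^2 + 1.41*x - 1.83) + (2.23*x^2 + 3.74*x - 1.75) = 3.66*x^2 + 5.15*x - 3.58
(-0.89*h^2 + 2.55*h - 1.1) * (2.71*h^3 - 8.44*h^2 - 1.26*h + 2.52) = -2.4119*h^5 + 14.4221*h^4 - 23.3816*h^3 + 3.8282*h^2 + 7.812*h - 2.772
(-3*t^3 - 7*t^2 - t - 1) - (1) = -3*t^3 - 7*t^2 - t - 2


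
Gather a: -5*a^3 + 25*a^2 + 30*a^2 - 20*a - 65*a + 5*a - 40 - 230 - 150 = -5*a^3 + 55*a^2 - 80*a - 420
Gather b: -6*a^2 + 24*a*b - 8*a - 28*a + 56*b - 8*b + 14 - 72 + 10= -6*a^2 - 36*a + b*(24*a + 48) - 48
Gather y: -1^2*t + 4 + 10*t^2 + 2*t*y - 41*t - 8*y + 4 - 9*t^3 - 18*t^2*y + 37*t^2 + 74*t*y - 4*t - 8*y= -9*t^3 + 47*t^2 - 46*t + y*(-18*t^2 + 76*t - 16) + 8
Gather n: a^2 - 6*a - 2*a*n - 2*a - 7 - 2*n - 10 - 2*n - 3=a^2 - 8*a + n*(-2*a - 4) - 20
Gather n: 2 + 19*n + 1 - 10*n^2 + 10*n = -10*n^2 + 29*n + 3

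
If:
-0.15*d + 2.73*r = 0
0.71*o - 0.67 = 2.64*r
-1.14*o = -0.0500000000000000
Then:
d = -4.40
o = 0.04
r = -0.24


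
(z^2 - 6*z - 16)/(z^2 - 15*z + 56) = (z + 2)/(z - 7)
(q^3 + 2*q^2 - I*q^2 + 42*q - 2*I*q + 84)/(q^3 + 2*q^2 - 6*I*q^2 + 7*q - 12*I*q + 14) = (q + 6*I)/(q + I)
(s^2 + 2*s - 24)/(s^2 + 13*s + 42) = (s - 4)/(s + 7)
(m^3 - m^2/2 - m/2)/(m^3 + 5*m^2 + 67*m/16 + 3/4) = 8*m*(2*m^2 - m - 1)/(16*m^3 + 80*m^2 + 67*m + 12)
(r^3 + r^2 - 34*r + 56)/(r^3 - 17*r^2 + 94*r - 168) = (r^2 + 5*r - 14)/(r^2 - 13*r + 42)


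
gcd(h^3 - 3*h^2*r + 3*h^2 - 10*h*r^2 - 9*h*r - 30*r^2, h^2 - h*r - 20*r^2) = -h + 5*r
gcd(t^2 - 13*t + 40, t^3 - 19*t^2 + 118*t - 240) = t^2 - 13*t + 40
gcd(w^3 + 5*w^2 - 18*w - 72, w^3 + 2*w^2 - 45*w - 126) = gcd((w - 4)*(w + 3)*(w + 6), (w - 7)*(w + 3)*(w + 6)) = w^2 + 9*w + 18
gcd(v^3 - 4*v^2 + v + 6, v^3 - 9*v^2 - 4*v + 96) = 1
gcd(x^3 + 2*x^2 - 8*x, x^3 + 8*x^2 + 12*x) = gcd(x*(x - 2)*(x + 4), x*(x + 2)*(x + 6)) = x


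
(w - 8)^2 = w^2 - 16*w + 64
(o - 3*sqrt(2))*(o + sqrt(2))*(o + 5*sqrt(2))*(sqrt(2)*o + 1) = sqrt(2)*o^4 + 7*o^3 - 23*sqrt(2)*o^2 - 86*o - 30*sqrt(2)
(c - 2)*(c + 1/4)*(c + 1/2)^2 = c^4 - 3*c^3/4 - 2*c^2 - 15*c/16 - 1/8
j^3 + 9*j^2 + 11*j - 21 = (j - 1)*(j + 3)*(j + 7)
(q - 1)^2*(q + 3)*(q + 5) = q^4 + 6*q^3 - 22*q + 15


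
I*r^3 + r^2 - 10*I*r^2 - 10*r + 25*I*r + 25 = (r - 5)^2*(I*r + 1)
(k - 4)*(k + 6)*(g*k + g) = g*k^3 + 3*g*k^2 - 22*g*k - 24*g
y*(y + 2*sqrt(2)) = y^2 + 2*sqrt(2)*y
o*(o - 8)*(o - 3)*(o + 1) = o^4 - 10*o^3 + 13*o^2 + 24*o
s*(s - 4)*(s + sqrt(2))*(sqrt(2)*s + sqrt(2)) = sqrt(2)*s^4 - 3*sqrt(2)*s^3 + 2*s^3 - 6*s^2 - 4*sqrt(2)*s^2 - 8*s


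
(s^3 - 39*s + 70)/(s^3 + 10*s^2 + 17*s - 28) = (s^2 - 7*s + 10)/(s^2 + 3*s - 4)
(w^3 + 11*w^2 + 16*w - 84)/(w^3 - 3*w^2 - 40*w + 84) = (w + 7)/(w - 7)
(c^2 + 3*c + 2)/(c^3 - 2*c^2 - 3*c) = (c + 2)/(c*(c - 3))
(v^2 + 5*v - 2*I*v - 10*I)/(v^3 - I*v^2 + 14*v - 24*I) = (v + 5)/(v^2 + I*v + 12)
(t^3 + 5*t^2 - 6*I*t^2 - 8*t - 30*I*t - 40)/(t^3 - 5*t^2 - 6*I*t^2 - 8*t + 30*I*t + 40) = (t + 5)/(t - 5)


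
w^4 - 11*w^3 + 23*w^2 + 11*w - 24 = (w - 8)*(w - 3)*(w - 1)*(w + 1)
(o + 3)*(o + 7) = o^2 + 10*o + 21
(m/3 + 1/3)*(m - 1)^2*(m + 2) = m^4/3 + m^3/3 - m^2 - m/3 + 2/3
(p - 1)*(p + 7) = p^2 + 6*p - 7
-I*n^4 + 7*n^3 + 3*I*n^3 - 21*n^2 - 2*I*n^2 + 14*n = n*(n - 2)*(n + 7*I)*(-I*n + I)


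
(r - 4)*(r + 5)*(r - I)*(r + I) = r^4 + r^3 - 19*r^2 + r - 20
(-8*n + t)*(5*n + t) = -40*n^2 - 3*n*t + t^2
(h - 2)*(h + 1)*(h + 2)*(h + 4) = h^4 + 5*h^3 - 20*h - 16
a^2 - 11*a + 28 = (a - 7)*(a - 4)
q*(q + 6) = q^2 + 6*q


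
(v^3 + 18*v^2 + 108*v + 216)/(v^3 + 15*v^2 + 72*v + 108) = (v + 6)/(v + 3)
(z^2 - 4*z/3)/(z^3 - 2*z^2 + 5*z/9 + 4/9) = 3*z/(3*z^2 - 2*z - 1)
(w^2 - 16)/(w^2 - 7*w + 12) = (w + 4)/(w - 3)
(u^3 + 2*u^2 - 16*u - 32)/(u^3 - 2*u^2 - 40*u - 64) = (u - 4)/(u - 8)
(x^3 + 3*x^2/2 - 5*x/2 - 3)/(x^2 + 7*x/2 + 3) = (2*x^2 - x - 3)/(2*x + 3)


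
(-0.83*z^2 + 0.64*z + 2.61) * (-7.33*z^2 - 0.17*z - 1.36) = 6.0839*z^4 - 4.5501*z^3 - 18.1113*z^2 - 1.3141*z - 3.5496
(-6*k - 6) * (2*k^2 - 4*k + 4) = -12*k^3 + 12*k^2 - 24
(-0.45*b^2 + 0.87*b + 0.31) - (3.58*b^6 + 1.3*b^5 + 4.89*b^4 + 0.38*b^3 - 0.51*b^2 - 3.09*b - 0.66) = -3.58*b^6 - 1.3*b^5 - 4.89*b^4 - 0.38*b^3 + 0.06*b^2 + 3.96*b + 0.97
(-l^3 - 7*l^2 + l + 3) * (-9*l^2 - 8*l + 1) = 9*l^5 + 71*l^4 + 46*l^3 - 42*l^2 - 23*l + 3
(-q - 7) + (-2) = -q - 9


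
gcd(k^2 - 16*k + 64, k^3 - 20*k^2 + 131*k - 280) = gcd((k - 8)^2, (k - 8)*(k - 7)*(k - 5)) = k - 8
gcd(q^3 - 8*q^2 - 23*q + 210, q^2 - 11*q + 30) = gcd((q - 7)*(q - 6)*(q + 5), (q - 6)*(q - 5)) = q - 6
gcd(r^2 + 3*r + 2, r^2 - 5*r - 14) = r + 2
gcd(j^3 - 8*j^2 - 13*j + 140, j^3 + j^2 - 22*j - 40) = j^2 - j - 20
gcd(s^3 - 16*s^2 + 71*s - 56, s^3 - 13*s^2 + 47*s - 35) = s^2 - 8*s + 7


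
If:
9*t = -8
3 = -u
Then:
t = -8/9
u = -3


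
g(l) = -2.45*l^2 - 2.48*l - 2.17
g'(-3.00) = 12.22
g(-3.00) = -16.78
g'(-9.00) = 41.62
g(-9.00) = -178.30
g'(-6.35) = 28.64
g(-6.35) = -85.21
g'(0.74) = -6.11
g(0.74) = -5.35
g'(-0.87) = 1.78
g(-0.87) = -1.87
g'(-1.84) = 6.54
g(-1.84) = -5.90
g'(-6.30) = 28.39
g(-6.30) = -83.79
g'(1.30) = -8.85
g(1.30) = -9.53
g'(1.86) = -11.59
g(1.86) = -15.26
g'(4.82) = -26.10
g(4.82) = -71.04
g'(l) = -4.9*l - 2.48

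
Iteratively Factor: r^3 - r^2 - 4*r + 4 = (r + 2)*(r^2 - 3*r + 2) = (r - 2)*(r + 2)*(r - 1)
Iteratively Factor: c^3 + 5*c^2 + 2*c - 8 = (c - 1)*(c^2 + 6*c + 8) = (c - 1)*(c + 2)*(c + 4)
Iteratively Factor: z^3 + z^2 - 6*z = (z)*(z^2 + z - 6) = z*(z + 3)*(z - 2)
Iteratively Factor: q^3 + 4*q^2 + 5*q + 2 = (q + 1)*(q^2 + 3*q + 2) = (q + 1)*(q + 2)*(q + 1)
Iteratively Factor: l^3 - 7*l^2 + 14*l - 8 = (l - 1)*(l^2 - 6*l + 8) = (l - 2)*(l - 1)*(l - 4)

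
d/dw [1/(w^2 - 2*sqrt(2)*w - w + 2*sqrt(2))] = (-2*w + 1 + 2*sqrt(2))/(w^2 - 2*sqrt(2)*w - w + 2*sqrt(2))^2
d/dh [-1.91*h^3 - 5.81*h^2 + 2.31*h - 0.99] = -5.73*h^2 - 11.62*h + 2.31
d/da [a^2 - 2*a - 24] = 2*a - 2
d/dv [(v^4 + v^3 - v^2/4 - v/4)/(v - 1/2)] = 3*v^2 + 3*v + 1/2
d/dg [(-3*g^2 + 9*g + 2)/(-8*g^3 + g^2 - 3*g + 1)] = (-24*g^4 + 144*g^3 + 48*g^2 - 10*g + 15)/(64*g^6 - 16*g^5 + 49*g^4 - 22*g^3 + 11*g^2 - 6*g + 1)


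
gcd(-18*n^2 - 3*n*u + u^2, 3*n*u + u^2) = 3*n + u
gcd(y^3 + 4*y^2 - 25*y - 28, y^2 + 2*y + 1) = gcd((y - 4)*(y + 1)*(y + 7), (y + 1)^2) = y + 1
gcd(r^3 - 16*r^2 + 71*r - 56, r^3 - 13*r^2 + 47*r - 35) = r^2 - 8*r + 7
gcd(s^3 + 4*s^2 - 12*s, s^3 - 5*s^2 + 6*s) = s^2 - 2*s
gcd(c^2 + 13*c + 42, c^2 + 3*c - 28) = c + 7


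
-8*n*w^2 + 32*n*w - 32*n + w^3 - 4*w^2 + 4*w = (-8*n + w)*(w - 2)^2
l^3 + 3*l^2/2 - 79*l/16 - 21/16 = (l - 7/4)*(l + 1/4)*(l + 3)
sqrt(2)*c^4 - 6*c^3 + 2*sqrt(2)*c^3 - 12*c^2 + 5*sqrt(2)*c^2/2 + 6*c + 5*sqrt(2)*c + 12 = (c + 2)*(c - 2*sqrt(2))*(c - 3*sqrt(2)/2)*(sqrt(2)*c + 1)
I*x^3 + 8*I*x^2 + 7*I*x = x*(x + 7)*(I*x + I)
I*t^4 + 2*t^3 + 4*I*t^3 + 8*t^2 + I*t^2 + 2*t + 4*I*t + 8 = (t + 4)*(t - 2*I)*(t + I)*(I*t + 1)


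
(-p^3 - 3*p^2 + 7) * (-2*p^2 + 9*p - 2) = 2*p^5 - 3*p^4 - 25*p^3 - 8*p^2 + 63*p - 14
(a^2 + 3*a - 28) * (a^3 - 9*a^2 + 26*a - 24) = a^5 - 6*a^4 - 29*a^3 + 306*a^2 - 800*a + 672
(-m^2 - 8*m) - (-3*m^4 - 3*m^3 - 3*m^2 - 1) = 3*m^4 + 3*m^3 + 2*m^2 - 8*m + 1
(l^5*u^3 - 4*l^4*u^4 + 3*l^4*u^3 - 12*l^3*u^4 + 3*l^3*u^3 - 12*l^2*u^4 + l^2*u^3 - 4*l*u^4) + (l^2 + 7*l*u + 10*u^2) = l^5*u^3 - 4*l^4*u^4 + 3*l^4*u^3 - 12*l^3*u^4 + 3*l^3*u^3 - 12*l^2*u^4 + l^2*u^3 + l^2 - 4*l*u^4 + 7*l*u + 10*u^2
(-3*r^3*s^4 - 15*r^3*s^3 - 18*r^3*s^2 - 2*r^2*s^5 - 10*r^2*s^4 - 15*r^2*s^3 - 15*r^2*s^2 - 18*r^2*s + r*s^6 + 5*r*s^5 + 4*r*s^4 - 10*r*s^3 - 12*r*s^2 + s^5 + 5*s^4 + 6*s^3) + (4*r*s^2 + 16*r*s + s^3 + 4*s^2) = -3*r^3*s^4 - 15*r^3*s^3 - 18*r^3*s^2 - 2*r^2*s^5 - 10*r^2*s^4 - 15*r^2*s^3 - 15*r^2*s^2 - 18*r^2*s + r*s^6 + 5*r*s^5 + 4*r*s^4 - 10*r*s^3 - 8*r*s^2 + 16*r*s + s^5 + 5*s^4 + 7*s^3 + 4*s^2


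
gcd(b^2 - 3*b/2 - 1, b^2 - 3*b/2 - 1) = b^2 - 3*b/2 - 1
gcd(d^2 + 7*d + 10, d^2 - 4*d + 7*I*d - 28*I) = 1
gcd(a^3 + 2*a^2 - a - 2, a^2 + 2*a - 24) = 1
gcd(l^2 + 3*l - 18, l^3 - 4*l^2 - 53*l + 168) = l - 3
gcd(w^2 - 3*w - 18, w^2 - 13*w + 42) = w - 6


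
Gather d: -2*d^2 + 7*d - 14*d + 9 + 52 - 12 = -2*d^2 - 7*d + 49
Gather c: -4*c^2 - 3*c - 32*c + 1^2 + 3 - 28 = -4*c^2 - 35*c - 24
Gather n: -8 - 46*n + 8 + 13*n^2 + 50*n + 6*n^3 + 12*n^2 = 6*n^3 + 25*n^2 + 4*n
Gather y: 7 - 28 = -21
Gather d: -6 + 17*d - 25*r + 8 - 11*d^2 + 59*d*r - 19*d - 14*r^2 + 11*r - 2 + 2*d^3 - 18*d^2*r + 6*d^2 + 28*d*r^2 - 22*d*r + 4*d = 2*d^3 + d^2*(-18*r - 5) + d*(28*r^2 + 37*r + 2) - 14*r^2 - 14*r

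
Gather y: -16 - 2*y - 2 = -2*y - 18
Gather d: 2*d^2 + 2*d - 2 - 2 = 2*d^2 + 2*d - 4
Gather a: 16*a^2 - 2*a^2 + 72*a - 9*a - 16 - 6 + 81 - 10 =14*a^2 + 63*a + 49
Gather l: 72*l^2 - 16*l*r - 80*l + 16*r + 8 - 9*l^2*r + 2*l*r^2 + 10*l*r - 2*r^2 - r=l^2*(72 - 9*r) + l*(2*r^2 - 6*r - 80) - 2*r^2 + 15*r + 8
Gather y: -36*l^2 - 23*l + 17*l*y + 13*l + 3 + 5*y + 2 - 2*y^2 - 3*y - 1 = -36*l^2 - 10*l - 2*y^2 + y*(17*l + 2) + 4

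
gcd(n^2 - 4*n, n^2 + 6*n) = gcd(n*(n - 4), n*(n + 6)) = n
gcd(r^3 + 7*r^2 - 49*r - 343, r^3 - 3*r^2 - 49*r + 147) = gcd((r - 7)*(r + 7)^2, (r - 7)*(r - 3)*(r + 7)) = r^2 - 49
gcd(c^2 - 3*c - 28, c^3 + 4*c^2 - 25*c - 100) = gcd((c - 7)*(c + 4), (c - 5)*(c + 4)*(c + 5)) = c + 4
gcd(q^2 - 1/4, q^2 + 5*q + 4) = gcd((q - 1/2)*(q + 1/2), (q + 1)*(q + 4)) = 1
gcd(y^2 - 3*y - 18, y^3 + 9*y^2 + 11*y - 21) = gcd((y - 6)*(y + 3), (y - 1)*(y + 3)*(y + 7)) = y + 3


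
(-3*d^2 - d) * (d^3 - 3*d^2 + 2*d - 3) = -3*d^5 + 8*d^4 - 3*d^3 + 7*d^2 + 3*d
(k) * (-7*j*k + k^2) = -7*j*k^2 + k^3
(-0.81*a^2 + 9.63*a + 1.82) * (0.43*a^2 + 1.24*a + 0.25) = -0.3483*a^4 + 3.1365*a^3 + 12.5213*a^2 + 4.6643*a + 0.455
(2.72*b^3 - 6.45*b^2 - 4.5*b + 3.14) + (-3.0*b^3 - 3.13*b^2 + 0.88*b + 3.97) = -0.28*b^3 - 9.58*b^2 - 3.62*b + 7.11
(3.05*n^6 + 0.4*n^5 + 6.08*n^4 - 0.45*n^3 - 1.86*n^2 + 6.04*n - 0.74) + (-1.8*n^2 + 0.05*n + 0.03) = 3.05*n^6 + 0.4*n^5 + 6.08*n^4 - 0.45*n^3 - 3.66*n^2 + 6.09*n - 0.71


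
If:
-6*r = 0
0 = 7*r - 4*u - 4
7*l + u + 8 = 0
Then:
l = -1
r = 0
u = -1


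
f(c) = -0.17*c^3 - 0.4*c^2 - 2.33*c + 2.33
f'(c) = -0.51*c^2 - 0.8*c - 2.33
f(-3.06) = 10.59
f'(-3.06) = -4.66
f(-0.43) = 3.27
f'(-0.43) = -2.08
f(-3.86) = 15.14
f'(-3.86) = -6.84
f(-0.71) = 3.84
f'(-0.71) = -2.02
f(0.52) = 0.99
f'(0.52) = -2.88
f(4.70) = -35.11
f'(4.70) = -17.36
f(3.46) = -17.56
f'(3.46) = -11.20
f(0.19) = 1.87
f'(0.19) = -2.50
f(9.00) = -174.97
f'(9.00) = -50.84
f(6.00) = -62.77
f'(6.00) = -25.49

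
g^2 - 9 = (g - 3)*(g + 3)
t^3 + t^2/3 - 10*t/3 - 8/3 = (t - 2)*(t + 1)*(t + 4/3)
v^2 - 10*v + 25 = (v - 5)^2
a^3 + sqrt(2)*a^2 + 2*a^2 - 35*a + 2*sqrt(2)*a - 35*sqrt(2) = (a - 5)*(a + 7)*(a + sqrt(2))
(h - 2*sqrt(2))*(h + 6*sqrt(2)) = h^2 + 4*sqrt(2)*h - 24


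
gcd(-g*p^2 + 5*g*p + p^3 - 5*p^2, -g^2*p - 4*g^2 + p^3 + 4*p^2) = -g + p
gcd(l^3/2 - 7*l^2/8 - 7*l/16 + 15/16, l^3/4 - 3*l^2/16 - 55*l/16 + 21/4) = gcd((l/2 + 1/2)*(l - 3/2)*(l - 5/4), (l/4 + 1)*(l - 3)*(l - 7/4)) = 1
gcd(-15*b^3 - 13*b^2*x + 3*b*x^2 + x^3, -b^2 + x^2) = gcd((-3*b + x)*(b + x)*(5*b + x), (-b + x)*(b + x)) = b + x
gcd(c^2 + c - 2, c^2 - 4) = c + 2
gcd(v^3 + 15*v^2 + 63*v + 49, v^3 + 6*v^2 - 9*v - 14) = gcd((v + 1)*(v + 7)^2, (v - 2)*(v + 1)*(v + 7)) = v^2 + 8*v + 7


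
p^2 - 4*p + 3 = (p - 3)*(p - 1)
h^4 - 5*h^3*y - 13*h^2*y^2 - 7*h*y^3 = h*(h - 7*y)*(h + y)^2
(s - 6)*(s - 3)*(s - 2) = s^3 - 11*s^2 + 36*s - 36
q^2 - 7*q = q*(q - 7)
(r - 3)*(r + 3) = r^2 - 9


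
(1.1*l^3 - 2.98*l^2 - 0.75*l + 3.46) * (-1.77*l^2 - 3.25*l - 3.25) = -1.947*l^5 + 1.6996*l^4 + 7.4375*l^3 + 5.9983*l^2 - 8.8075*l - 11.245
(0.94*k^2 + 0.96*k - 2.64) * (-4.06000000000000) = -3.8164*k^2 - 3.8976*k + 10.7184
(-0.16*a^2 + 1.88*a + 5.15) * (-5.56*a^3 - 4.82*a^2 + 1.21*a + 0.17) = 0.8896*a^5 - 9.6816*a^4 - 37.8892*a^3 - 22.5754*a^2 + 6.5511*a + 0.8755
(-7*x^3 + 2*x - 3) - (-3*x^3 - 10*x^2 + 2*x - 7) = -4*x^3 + 10*x^2 + 4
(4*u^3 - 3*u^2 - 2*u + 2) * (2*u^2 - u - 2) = 8*u^5 - 10*u^4 - 9*u^3 + 12*u^2 + 2*u - 4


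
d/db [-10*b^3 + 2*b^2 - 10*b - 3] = -30*b^2 + 4*b - 10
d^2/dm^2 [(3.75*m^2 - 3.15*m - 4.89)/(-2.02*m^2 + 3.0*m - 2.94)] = (-19.74348*m^3 + 253.341936*m^2 - 290.04372*m + 20.677536)/(8.242408*m^6 - 36.7236*m^5 + 90.529128*m^4 - 133.8984*m^3 + 131.760216*m^2 - 77.7924*m + 25.412184)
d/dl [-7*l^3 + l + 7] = 1 - 21*l^2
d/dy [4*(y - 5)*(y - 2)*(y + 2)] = 12*y^2 - 40*y - 16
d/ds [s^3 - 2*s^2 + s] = 3*s^2 - 4*s + 1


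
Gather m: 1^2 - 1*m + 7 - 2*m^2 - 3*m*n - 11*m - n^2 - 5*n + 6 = -2*m^2 + m*(-3*n - 12) - n^2 - 5*n + 14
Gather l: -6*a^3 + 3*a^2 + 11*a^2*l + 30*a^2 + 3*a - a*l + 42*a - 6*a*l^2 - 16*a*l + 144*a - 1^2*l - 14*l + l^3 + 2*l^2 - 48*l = -6*a^3 + 33*a^2 + 189*a + l^3 + l^2*(2 - 6*a) + l*(11*a^2 - 17*a - 63)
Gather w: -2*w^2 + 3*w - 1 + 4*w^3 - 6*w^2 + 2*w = 4*w^3 - 8*w^2 + 5*w - 1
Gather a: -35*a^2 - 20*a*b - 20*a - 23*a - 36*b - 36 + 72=-35*a^2 + a*(-20*b - 43) - 36*b + 36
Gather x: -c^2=-c^2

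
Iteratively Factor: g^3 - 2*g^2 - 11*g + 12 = (g - 1)*(g^2 - g - 12) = (g - 4)*(g - 1)*(g + 3)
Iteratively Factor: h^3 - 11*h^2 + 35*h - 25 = (h - 5)*(h^2 - 6*h + 5) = (h - 5)^2*(h - 1)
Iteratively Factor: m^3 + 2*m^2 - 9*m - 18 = (m - 3)*(m^2 + 5*m + 6) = (m - 3)*(m + 2)*(m + 3)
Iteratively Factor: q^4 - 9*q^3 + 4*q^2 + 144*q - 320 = (q - 4)*(q^3 - 5*q^2 - 16*q + 80) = (q - 4)*(q + 4)*(q^2 - 9*q + 20) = (q - 5)*(q - 4)*(q + 4)*(q - 4)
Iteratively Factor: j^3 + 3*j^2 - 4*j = (j)*(j^2 + 3*j - 4) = j*(j + 4)*(j - 1)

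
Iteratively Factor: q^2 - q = (q - 1)*(q)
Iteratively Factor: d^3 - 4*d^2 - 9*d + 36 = (d - 4)*(d^2 - 9) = (d - 4)*(d + 3)*(d - 3)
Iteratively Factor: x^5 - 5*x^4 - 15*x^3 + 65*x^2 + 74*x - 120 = (x - 1)*(x^4 - 4*x^3 - 19*x^2 + 46*x + 120) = (x - 5)*(x - 1)*(x^3 + x^2 - 14*x - 24) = (x - 5)*(x - 1)*(x + 2)*(x^2 - x - 12) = (x - 5)*(x - 4)*(x - 1)*(x + 2)*(x + 3)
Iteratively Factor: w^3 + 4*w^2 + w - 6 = (w + 2)*(w^2 + 2*w - 3) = (w - 1)*(w + 2)*(w + 3)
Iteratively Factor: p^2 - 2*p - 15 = (p + 3)*(p - 5)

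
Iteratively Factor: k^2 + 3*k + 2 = (k + 1)*(k + 2)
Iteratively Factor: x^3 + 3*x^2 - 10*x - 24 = (x - 3)*(x^2 + 6*x + 8) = (x - 3)*(x + 4)*(x + 2)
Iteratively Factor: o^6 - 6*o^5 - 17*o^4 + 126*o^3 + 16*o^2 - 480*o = (o - 5)*(o^5 - o^4 - 22*o^3 + 16*o^2 + 96*o) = o*(o - 5)*(o^4 - o^3 - 22*o^2 + 16*o + 96) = o*(o - 5)*(o + 2)*(o^3 - 3*o^2 - 16*o + 48) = o*(o - 5)*(o + 2)*(o + 4)*(o^2 - 7*o + 12) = o*(o - 5)*(o - 3)*(o + 2)*(o + 4)*(o - 4)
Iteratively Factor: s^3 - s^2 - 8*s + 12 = (s - 2)*(s^2 + s - 6) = (s - 2)*(s + 3)*(s - 2)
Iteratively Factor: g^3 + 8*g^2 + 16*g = (g + 4)*(g^2 + 4*g) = (g + 4)^2*(g)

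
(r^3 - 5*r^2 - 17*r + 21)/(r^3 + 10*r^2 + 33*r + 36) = (r^2 - 8*r + 7)/(r^2 + 7*r + 12)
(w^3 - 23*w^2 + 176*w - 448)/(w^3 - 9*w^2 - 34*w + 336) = (w - 8)/(w + 6)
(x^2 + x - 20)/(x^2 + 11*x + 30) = (x - 4)/(x + 6)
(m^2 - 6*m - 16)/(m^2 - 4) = (m - 8)/(m - 2)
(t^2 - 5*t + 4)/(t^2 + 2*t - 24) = (t - 1)/(t + 6)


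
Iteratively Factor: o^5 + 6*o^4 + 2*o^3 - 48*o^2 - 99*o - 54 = (o + 1)*(o^4 + 5*o^3 - 3*o^2 - 45*o - 54) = (o + 1)*(o + 3)*(o^3 + 2*o^2 - 9*o - 18) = (o + 1)*(o + 3)^2*(o^2 - o - 6) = (o - 3)*(o + 1)*(o + 3)^2*(o + 2)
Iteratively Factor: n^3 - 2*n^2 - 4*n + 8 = (n - 2)*(n^2 - 4) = (n - 2)*(n + 2)*(n - 2)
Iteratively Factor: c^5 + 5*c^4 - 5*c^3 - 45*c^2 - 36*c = (c - 3)*(c^4 + 8*c^3 + 19*c^2 + 12*c) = c*(c - 3)*(c^3 + 8*c^2 + 19*c + 12) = c*(c - 3)*(c + 1)*(c^2 + 7*c + 12) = c*(c - 3)*(c + 1)*(c + 3)*(c + 4)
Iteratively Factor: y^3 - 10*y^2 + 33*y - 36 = (y - 3)*(y^2 - 7*y + 12) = (y - 3)^2*(y - 4)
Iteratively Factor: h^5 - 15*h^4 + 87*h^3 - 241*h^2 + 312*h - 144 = (h - 4)*(h^4 - 11*h^3 + 43*h^2 - 69*h + 36) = (h - 4)*(h - 3)*(h^3 - 8*h^2 + 19*h - 12) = (h - 4)*(h - 3)^2*(h^2 - 5*h + 4) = (h - 4)^2*(h - 3)^2*(h - 1)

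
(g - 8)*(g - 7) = g^2 - 15*g + 56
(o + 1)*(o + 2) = o^2 + 3*o + 2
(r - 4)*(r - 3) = r^2 - 7*r + 12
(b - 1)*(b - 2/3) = b^2 - 5*b/3 + 2/3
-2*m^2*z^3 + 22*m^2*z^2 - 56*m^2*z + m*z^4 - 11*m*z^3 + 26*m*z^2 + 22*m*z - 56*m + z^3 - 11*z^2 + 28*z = (-2*m + z)*(z - 7)*(z - 4)*(m*z + 1)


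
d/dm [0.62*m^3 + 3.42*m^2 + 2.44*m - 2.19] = 1.86*m^2 + 6.84*m + 2.44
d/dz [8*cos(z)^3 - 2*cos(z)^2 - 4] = 4*(1 - 6*cos(z))*sin(z)*cos(z)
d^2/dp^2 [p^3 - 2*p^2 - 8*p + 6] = 6*p - 4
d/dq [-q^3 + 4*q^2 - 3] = q*(8 - 3*q)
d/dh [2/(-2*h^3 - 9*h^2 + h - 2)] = 2*(6*h^2 + 18*h - 1)/(2*h^3 + 9*h^2 - h + 2)^2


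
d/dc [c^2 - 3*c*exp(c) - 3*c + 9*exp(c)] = -3*c*exp(c) + 2*c + 6*exp(c) - 3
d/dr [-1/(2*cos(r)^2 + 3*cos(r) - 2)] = -(4*cos(r) + 3)*sin(r)/(3*cos(r) + cos(2*r) - 1)^2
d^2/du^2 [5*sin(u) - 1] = -5*sin(u)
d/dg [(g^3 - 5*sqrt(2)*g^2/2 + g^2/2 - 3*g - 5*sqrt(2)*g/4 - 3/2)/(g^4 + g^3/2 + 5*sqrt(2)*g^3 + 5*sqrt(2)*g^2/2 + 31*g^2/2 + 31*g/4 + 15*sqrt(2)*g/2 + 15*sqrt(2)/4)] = 2*(-2*g^4 + 10*sqrt(2)*g^3 + 99*g^2 + 90*sqrt(2)*g + 18)/(4*g^6 + 40*sqrt(2)*g^5 + 324*g^4 + 680*sqrt(2)*g^3 + 1561*g^2 + 930*sqrt(2)*g + 450)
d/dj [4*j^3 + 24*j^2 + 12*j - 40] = 12*j^2 + 48*j + 12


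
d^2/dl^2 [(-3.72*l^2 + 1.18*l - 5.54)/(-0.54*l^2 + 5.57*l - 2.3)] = (-1.77635683940025e-15*l^4 + 21.689856*l^3 - 18.028656*l^2 - 91.185912*l + 339.118172)/(0.157464*l^6 - 4.872636*l^5 + 52.272378*l^4 - 214.316333*l^3 + 222.64161*l^2 - 88.3959*l + 12.167)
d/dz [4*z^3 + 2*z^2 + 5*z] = 12*z^2 + 4*z + 5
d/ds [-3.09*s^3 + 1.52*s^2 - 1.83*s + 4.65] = -9.27*s^2 + 3.04*s - 1.83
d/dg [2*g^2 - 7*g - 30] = 4*g - 7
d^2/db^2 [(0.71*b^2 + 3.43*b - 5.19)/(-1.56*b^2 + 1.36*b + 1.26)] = (-19.707168*b^3 + 67.408848*b^2 - 106.518672*b + 49.10268)/(3.796416*b^6 - 9.929088*b^5 - 0.542879999999998*b^4 + 13.52384*b^3 + 0.438479999999998*b^2 - 6.477408*b - 2.000376)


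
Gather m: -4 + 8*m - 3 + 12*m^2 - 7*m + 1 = 12*m^2 + m - 6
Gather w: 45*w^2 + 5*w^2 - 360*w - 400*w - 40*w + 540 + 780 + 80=50*w^2 - 800*w + 1400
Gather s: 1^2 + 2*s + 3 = 2*s + 4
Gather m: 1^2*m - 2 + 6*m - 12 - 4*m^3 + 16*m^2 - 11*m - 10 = -4*m^3 + 16*m^2 - 4*m - 24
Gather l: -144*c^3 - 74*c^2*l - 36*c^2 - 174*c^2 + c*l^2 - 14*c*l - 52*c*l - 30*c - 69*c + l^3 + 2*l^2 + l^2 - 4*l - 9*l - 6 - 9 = -144*c^3 - 210*c^2 - 99*c + l^3 + l^2*(c + 3) + l*(-74*c^2 - 66*c - 13) - 15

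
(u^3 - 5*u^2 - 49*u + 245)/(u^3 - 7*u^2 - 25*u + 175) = (u + 7)/(u + 5)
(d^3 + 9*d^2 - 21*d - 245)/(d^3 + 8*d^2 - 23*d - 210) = (d + 7)/(d + 6)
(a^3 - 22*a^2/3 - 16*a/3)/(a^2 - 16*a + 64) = a*(3*a + 2)/(3*(a - 8))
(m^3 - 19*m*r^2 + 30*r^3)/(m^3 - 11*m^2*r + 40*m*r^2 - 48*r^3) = (m^2 + 3*m*r - 10*r^2)/(m^2 - 8*m*r + 16*r^2)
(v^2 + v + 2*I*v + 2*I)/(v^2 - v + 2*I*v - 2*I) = (v + 1)/(v - 1)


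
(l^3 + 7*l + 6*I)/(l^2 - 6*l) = (l^3 + 7*l + 6*I)/(l*(l - 6))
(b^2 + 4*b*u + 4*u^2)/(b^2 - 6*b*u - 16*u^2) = (-b - 2*u)/(-b + 8*u)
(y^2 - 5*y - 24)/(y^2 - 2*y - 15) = (y - 8)/(y - 5)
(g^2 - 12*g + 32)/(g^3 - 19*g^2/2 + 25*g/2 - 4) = 2*(g - 4)/(2*g^2 - 3*g + 1)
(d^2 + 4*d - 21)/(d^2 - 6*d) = (d^2 + 4*d - 21)/(d*(d - 6))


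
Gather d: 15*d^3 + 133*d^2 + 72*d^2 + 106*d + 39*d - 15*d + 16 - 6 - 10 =15*d^3 + 205*d^2 + 130*d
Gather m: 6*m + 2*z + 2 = 6*m + 2*z + 2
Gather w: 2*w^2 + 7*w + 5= 2*w^2 + 7*w + 5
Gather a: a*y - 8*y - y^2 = a*y - y^2 - 8*y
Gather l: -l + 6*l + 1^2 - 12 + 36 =5*l + 25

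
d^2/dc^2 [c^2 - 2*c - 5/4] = 2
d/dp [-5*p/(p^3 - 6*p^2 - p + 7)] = 5*(2*p^3 - 6*p^2 - 7)/(p^6 - 12*p^5 + 34*p^4 + 26*p^3 - 83*p^2 - 14*p + 49)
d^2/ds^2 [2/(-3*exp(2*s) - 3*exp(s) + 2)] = 6*(-6*(2*exp(s) + 1)^2*exp(s) + (4*exp(s) + 1)*(3*exp(2*s) + 3*exp(s) - 2))*exp(s)/(3*exp(2*s) + 3*exp(s) - 2)^3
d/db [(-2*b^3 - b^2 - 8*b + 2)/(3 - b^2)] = 2*(b^4 - 13*b^2 - b - 12)/(b^4 - 6*b^2 + 9)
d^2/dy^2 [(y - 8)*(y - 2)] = 2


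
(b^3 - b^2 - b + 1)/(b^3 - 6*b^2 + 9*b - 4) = (b + 1)/(b - 4)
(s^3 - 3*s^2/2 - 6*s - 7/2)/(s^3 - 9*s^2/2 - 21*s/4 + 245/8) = 4*(s^2 + 2*s + 1)/(4*s^2 - 4*s - 35)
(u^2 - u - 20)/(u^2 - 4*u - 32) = (u - 5)/(u - 8)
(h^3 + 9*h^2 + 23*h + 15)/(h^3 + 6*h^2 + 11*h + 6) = (h + 5)/(h + 2)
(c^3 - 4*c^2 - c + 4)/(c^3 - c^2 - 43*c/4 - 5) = 4*(c^2 - 1)/(4*c^2 + 12*c + 5)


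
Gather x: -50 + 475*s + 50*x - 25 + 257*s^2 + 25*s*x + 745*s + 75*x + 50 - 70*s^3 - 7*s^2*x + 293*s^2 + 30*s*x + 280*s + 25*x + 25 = -70*s^3 + 550*s^2 + 1500*s + x*(-7*s^2 + 55*s + 150)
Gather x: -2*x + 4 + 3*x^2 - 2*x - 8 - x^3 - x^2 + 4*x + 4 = -x^3 + 2*x^2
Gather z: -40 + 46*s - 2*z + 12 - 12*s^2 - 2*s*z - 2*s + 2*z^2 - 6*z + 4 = -12*s^2 + 44*s + 2*z^2 + z*(-2*s - 8) - 24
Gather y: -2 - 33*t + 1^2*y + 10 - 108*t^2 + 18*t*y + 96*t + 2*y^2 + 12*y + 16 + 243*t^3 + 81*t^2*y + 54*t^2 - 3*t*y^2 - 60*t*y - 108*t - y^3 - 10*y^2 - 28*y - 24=243*t^3 - 54*t^2 - 45*t - y^3 + y^2*(-3*t - 8) + y*(81*t^2 - 42*t - 15)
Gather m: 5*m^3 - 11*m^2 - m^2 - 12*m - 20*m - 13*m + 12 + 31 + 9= 5*m^3 - 12*m^2 - 45*m + 52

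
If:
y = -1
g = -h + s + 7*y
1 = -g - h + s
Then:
No Solution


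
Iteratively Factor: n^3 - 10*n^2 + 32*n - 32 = (n - 4)*(n^2 - 6*n + 8) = (n - 4)*(n - 2)*(n - 4)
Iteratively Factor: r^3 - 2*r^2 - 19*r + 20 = (r - 1)*(r^2 - r - 20) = (r - 5)*(r - 1)*(r + 4)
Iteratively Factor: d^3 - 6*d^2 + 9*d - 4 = (d - 1)*(d^2 - 5*d + 4) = (d - 4)*(d - 1)*(d - 1)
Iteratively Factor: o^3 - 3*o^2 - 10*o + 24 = (o + 3)*(o^2 - 6*o + 8) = (o - 2)*(o + 3)*(o - 4)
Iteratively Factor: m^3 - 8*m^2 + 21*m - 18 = (m - 3)*(m^2 - 5*m + 6) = (m - 3)*(m - 2)*(m - 3)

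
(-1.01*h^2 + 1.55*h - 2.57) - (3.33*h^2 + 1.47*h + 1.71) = -4.34*h^2 + 0.0800000000000001*h - 4.28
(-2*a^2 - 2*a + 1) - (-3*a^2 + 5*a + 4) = a^2 - 7*a - 3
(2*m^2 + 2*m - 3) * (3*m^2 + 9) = 6*m^4 + 6*m^3 + 9*m^2 + 18*m - 27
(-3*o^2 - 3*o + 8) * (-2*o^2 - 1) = 6*o^4 + 6*o^3 - 13*o^2 + 3*o - 8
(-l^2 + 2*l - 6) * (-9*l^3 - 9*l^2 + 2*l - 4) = 9*l^5 - 9*l^4 + 34*l^3 + 62*l^2 - 20*l + 24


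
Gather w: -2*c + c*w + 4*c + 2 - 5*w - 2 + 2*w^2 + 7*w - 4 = 2*c + 2*w^2 + w*(c + 2) - 4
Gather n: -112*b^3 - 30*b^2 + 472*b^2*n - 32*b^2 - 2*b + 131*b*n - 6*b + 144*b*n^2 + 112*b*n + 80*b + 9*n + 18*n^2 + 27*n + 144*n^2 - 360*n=-112*b^3 - 62*b^2 + 72*b + n^2*(144*b + 162) + n*(472*b^2 + 243*b - 324)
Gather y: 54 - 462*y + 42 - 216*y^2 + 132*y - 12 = -216*y^2 - 330*y + 84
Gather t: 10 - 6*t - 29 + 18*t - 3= 12*t - 22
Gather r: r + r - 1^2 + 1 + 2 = 2*r + 2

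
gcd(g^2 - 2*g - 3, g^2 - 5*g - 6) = g + 1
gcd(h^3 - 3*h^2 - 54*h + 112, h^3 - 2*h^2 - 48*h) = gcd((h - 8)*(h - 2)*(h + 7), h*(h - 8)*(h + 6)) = h - 8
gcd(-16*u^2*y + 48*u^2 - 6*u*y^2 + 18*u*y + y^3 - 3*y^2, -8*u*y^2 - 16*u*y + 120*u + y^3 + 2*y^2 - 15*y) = -8*u*y + 24*u + y^2 - 3*y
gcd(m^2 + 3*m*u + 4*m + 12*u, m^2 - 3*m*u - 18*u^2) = m + 3*u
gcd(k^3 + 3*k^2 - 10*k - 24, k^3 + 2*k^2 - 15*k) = k - 3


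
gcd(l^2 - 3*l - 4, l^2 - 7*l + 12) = l - 4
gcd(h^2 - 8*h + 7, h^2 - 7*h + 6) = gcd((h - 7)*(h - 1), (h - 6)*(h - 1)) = h - 1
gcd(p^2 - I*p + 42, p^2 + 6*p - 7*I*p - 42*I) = p - 7*I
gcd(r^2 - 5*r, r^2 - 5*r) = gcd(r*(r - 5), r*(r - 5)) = r^2 - 5*r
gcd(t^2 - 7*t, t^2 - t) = t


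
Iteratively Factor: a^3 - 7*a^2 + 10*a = (a - 2)*(a^2 - 5*a) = (a - 5)*(a - 2)*(a)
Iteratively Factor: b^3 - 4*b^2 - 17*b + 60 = (b - 5)*(b^2 + b - 12) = (b - 5)*(b - 3)*(b + 4)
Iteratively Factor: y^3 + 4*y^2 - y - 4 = (y + 4)*(y^2 - 1) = (y + 1)*(y + 4)*(y - 1)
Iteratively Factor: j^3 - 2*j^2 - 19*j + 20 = (j + 4)*(j^2 - 6*j + 5) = (j - 5)*(j + 4)*(j - 1)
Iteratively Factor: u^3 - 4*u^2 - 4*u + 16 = (u - 2)*(u^2 - 2*u - 8) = (u - 4)*(u - 2)*(u + 2)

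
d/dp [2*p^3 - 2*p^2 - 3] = 2*p*(3*p - 2)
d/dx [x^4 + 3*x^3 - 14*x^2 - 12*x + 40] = 4*x^3 + 9*x^2 - 28*x - 12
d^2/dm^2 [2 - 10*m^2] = -20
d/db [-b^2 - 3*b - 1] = -2*b - 3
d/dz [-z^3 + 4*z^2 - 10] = z*(8 - 3*z)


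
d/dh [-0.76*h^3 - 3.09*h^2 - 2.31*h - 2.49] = -2.28*h^2 - 6.18*h - 2.31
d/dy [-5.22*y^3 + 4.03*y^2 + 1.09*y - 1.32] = -15.66*y^2 + 8.06*y + 1.09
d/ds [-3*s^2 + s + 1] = 1 - 6*s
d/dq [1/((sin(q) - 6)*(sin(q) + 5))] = (-sin(2*q) + cos(q))/((sin(q) - 6)^2*(sin(q) + 5)^2)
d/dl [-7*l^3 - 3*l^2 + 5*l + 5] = -21*l^2 - 6*l + 5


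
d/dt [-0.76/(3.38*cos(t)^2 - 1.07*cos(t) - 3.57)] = (0.8132 - 5.1376*cos(t))*sin(t)/(-3.38*cos(t)^2 + 1.07*cos(t) + 3.57)^2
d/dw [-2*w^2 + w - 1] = 1 - 4*w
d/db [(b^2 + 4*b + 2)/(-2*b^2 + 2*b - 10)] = (5*b^2 - 6*b - 22)/(2*(b^4 - 2*b^3 + 11*b^2 - 10*b + 25))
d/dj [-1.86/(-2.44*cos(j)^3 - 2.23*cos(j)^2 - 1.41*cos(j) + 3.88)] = (13.6152*cos(j)^2 + 8.2956*cos(j) + 2.6226)*sin(j)/(2.44*cos(j)^3 + 2.23*cos(j)^2 + 1.41*cos(j) - 3.88)^2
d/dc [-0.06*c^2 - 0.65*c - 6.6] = -0.12*c - 0.65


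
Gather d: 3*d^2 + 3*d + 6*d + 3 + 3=3*d^2 + 9*d + 6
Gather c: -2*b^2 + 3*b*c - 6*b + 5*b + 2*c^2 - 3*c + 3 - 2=-2*b^2 - b + 2*c^2 + c*(3*b - 3) + 1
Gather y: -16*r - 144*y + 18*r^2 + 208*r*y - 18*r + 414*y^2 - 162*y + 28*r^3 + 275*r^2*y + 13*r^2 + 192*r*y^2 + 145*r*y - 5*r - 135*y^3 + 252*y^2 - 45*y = 28*r^3 + 31*r^2 - 39*r - 135*y^3 + y^2*(192*r + 666) + y*(275*r^2 + 353*r - 351)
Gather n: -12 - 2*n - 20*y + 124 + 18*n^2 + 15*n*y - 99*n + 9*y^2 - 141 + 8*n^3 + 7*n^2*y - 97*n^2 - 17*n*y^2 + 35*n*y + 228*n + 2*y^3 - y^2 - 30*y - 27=8*n^3 + n^2*(7*y - 79) + n*(-17*y^2 + 50*y + 127) + 2*y^3 + 8*y^2 - 50*y - 56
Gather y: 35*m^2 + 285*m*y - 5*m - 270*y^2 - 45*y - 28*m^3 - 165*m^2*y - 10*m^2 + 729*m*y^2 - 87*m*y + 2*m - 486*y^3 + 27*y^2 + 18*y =-28*m^3 + 25*m^2 - 3*m - 486*y^3 + y^2*(729*m - 243) + y*(-165*m^2 + 198*m - 27)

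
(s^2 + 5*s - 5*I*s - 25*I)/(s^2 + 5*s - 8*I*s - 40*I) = (s - 5*I)/(s - 8*I)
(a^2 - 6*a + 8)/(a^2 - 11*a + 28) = (a - 2)/(a - 7)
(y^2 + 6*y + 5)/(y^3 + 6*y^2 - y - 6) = (y + 5)/(y^2 + 5*y - 6)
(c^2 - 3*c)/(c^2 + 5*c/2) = 2*(c - 3)/(2*c + 5)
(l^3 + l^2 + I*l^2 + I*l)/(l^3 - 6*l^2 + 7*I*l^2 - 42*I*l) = (l^2 + l*(1 + I) + I)/(l^2 + l*(-6 + 7*I) - 42*I)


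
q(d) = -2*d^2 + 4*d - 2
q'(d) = 4 - 4*d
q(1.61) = -0.74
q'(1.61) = -2.44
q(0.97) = -0.00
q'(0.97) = 0.12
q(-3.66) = -43.43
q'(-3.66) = 18.64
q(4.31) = -21.91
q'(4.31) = -13.24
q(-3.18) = -34.94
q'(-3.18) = 16.72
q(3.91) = -16.94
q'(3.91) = -11.64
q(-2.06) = -18.73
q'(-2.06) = 12.24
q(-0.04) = -2.16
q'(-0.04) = 4.16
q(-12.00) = -338.00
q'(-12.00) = 52.00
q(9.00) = -128.00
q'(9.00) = -32.00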